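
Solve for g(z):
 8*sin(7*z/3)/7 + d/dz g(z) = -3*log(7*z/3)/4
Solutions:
 g(z) = C1 - 3*z*log(z)/4 - 3*z*log(7)/4 + 3*z/4 + 3*z*log(3)/4 + 24*cos(7*z/3)/49


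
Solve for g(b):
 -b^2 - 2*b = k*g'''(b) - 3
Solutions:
 g(b) = C1 + C2*b + C3*b^2 - b^5/(60*k) - b^4/(12*k) + b^3/(2*k)


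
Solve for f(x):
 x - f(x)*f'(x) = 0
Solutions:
 f(x) = -sqrt(C1 + x^2)
 f(x) = sqrt(C1 + x^2)


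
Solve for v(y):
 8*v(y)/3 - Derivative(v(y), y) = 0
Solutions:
 v(y) = C1*exp(8*y/3)


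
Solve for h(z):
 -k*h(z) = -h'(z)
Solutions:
 h(z) = C1*exp(k*z)


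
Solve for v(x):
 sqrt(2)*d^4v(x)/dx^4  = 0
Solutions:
 v(x) = C1 + C2*x + C3*x^2 + C4*x^3


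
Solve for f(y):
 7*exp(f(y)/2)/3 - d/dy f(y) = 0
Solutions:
 f(y) = 2*log(-1/(C1 + 7*y)) + 2*log(6)


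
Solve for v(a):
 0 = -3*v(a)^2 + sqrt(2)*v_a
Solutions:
 v(a) = -2/(C1 + 3*sqrt(2)*a)


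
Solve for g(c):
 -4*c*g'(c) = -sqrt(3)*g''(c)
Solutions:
 g(c) = C1 + C2*erfi(sqrt(2)*3^(3/4)*c/3)


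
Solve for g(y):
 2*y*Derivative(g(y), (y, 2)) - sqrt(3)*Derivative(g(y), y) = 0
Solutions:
 g(y) = C1 + C2*y^(sqrt(3)/2 + 1)


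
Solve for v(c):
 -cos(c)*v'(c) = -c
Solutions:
 v(c) = C1 + Integral(c/cos(c), c)


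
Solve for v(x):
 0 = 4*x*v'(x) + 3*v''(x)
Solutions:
 v(x) = C1 + C2*erf(sqrt(6)*x/3)


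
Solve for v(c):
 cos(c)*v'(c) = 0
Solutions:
 v(c) = C1


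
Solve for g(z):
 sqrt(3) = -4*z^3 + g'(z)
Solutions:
 g(z) = C1 + z^4 + sqrt(3)*z


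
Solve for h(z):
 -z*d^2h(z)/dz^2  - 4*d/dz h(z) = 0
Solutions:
 h(z) = C1 + C2/z^3


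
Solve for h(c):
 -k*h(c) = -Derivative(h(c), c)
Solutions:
 h(c) = C1*exp(c*k)


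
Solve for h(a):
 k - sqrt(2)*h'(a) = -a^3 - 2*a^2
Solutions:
 h(a) = C1 + sqrt(2)*a^4/8 + sqrt(2)*a^3/3 + sqrt(2)*a*k/2


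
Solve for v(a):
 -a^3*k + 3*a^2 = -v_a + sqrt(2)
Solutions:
 v(a) = C1 + a^4*k/4 - a^3 + sqrt(2)*a


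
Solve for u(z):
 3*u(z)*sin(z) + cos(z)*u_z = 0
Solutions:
 u(z) = C1*cos(z)^3


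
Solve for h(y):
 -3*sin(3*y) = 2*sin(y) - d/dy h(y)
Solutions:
 h(y) = C1 - 2*cos(y) - cos(3*y)


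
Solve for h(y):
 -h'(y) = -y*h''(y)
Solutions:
 h(y) = C1 + C2*y^2


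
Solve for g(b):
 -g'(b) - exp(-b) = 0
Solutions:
 g(b) = C1 + exp(-b)


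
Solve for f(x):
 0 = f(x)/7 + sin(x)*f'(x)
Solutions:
 f(x) = C1*(cos(x) + 1)^(1/14)/(cos(x) - 1)^(1/14)


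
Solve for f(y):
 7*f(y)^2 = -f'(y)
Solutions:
 f(y) = 1/(C1 + 7*y)


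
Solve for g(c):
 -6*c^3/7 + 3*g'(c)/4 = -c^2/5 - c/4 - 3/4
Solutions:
 g(c) = C1 + 2*c^4/7 - 4*c^3/45 - c^2/6 - c


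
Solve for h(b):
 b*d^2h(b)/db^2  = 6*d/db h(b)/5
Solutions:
 h(b) = C1 + C2*b^(11/5)


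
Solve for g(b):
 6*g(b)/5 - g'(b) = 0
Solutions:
 g(b) = C1*exp(6*b/5)


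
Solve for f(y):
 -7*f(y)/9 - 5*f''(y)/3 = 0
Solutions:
 f(y) = C1*sin(sqrt(105)*y/15) + C2*cos(sqrt(105)*y/15)


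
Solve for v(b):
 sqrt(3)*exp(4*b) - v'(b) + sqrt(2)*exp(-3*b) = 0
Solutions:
 v(b) = C1 + sqrt(3)*exp(4*b)/4 - sqrt(2)*exp(-3*b)/3


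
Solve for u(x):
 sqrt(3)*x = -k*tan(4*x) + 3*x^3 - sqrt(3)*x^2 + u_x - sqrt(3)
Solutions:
 u(x) = C1 - k*log(cos(4*x))/4 - 3*x^4/4 + sqrt(3)*x^3/3 + sqrt(3)*x^2/2 + sqrt(3)*x


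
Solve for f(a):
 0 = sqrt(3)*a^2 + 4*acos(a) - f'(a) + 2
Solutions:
 f(a) = C1 + sqrt(3)*a^3/3 + 4*a*acos(a) + 2*a - 4*sqrt(1 - a^2)


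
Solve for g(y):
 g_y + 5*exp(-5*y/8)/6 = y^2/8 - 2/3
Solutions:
 g(y) = C1 + y^3/24 - 2*y/3 + 4*exp(-5*y/8)/3


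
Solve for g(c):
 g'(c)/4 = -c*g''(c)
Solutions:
 g(c) = C1 + C2*c^(3/4)


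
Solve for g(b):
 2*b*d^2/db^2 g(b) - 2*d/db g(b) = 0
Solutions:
 g(b) = C1 + C2*b^2


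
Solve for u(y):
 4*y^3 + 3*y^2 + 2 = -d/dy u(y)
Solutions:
 u(y) = C1 - y^4 - y^3 - 2*y


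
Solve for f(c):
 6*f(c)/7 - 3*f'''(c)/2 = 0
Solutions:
 f(c) = C3*exp(14^(2/3)*c/7) + (C1*sin(14^(2/3)*sqrt(3)*c/14) + C2*cos(14^(2/3)*sqrt(3)*c/14))*exp(-14^(2/3)*c/14)


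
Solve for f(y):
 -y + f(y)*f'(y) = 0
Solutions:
 f(y) = -sqrt(C1 + y^2)
 f(y) = sqrt(C1 + y^2)


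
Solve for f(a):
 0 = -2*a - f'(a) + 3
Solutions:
 f(a) = C1 - a^2 + 3*a


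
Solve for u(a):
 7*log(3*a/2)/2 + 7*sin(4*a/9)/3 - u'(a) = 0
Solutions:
 u(a) = C1 + 7*a*log(a)/2 - 7*a/2 - 4*a*log(2) + a*log(6)/2 + 3*a*log(3) - 21*cos(4*a/9)/4


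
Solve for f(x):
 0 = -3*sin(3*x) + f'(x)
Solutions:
 f(x) = C1 - cos(3*x)


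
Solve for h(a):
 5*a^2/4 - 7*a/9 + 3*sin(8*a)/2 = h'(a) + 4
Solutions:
 h(a) = C1 + 5*a^3/12 - 7*a^2/18 - 4*a - 3*cos(8*a)/16


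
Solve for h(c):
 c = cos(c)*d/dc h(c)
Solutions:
 h(c) = C1 + Integral(c/cos(c), c)


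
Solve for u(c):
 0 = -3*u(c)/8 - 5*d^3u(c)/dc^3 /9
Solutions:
 u(c) = C3*exp(-3*5^(2/3)*c/10) + (C1*sin(3*sqrt(3)*5^(2/3)*c/20) + C2*cos(3*sqrt(3)*5^(2/3)*c/20))*exp(3*5^(2/3)*c/20)


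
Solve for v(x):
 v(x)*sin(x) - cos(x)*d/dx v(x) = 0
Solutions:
 v(x) = C1/cos(x)


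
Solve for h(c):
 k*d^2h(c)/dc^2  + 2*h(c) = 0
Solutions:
 h(c) = C1*exp(-sqrt(2)*c*sqrt(-1/k)) + C2*exp(sqrt(2)*c*sqrt(-1/k))


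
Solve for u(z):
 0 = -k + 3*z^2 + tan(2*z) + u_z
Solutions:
 u(z) = C1 + k*z - z^3 + log(cos(2*z))/2


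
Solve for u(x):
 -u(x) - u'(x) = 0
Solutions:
 u(x) = C1*exp(-x)


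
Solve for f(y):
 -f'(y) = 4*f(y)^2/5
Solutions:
 f(y) = 5/(C1 + 4*y)


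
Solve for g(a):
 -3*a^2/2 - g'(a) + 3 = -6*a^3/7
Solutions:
 g(a) = C1 + 3*a^4/14 - a^3/2 + 3*a


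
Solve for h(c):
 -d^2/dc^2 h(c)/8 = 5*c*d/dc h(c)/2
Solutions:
 h(c) = C1 + C2*erf(sqrt(10)*c)


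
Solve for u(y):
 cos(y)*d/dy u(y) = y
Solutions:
 u(y) = C1 + Integral(y/cos(y), y)


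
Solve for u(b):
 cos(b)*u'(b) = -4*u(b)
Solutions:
 u(b) = C1*(sin(b)^2 - 2*sin(b) + 1)/(sin(b)^2 + 2*sin(b) + 1)


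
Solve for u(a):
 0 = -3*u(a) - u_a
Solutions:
 u(a) = C1*exp(-3*a)


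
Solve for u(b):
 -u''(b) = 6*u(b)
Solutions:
 u(b) = C1*sin(sqrt(6)*b) + C2*cos(sqrt(6)*b)


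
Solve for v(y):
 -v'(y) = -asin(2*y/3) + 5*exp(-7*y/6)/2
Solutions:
 v(y) = C1 + y*asin(2*y/3) + sqrt(9 - 4*y^2)/2 + 15*exp(-7*y/6)/7


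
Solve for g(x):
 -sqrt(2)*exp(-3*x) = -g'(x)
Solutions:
 g(x) = C1 - sqrt(2)*exp(-3*x)/3


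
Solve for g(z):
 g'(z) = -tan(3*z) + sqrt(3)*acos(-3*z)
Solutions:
 g(z) = C1 + sqrt(3)*(z*acos(-3*z) + sqrt(1 - 9*z^2)/3) + log(cos(3*z))/3


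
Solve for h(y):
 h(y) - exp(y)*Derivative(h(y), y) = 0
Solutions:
 h(y) = C1*exp(-exp(-y))


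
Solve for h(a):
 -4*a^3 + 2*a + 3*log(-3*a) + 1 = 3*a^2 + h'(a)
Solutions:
 h(a) = C1 - a^4 - a^3 + a^2 + 3*a*log(-a) + a*(-2 + 3*log(3))


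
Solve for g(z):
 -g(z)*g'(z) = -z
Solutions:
 g(z) = -sqrt(C1 + z^2)
 g(z) = sqrt(C1 + z^2)


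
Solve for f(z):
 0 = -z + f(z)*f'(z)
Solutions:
 f(z) = -sqrt(C1 + z^2)
 f(z) = sqrt(C1 + z^2)


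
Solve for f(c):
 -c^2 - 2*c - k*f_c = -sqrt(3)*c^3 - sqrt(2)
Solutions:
 f(c) = C1 + sqrt(3)*c^4/(4*k) - c^3/(3*k) - c^2/k + sqrt(2)*c/k


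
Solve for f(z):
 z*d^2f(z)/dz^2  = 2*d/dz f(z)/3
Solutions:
 f(z) = C1 + C2*z^(5/3)


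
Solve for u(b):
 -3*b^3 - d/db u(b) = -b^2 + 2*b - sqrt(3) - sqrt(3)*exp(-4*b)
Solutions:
 u(b) = C1 - 3*b^4/4 + b^3/3 - b^2 + sqrt(3)*b - sqrt(3)*exp(-4*b)/4


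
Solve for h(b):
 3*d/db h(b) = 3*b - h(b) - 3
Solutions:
 h(b) = C1*exp(-b/3) + 3*b - 12


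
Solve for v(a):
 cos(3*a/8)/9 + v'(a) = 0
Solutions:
 v(a) = C1 - 8*sin(3*a/8)/27


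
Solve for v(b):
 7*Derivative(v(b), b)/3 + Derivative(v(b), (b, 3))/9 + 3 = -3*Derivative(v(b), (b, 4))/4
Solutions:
 v(b) = C1 + C2*exp(b*(-8 + 8*2^(2/3)/(243*sqrt(2893849) + 413375)^(1/3) + 2^(1/3)*(243*sqrt(2893849) + 413375)^(1/3))/162)*sin(2^(1/3)*sqrt(3)*b*(-(243*sqrt(2893849) + 413375)^(1/3) + 8*2^(1/3)/(243*sqrt(2893849) + 413375)^(1/3))/162) + C3*exp(b*(-8 + 8*2^(2/3)/(243*sqrt(2893849) + 413375)^(1/3) + 2^(1/3)*(243*sqrt(2893849) + 413375)^(1/3))/162)*cos(2^(1/3)*sqrt(3)*b*(-(243*sqrt(2893849) + 413375)^(1/3) + 8*2^(1/3)/(243*sqrt(2893849) + 413375)^(1/3))/162) + C4*exp(-b*(8*2^(2/3)/(243*sqrt(2893849) + 413375)^(1/3) + 4 + 2^(1/3)*(243*sqrt(2893849) + 413375)^(1/3))/81) - 9*b/7


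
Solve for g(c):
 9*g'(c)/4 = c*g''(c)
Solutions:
 g(c) = C1 + C2*c^(13/4)


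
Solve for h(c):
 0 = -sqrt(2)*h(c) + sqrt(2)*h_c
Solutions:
 h(c) = C1*exp(c)


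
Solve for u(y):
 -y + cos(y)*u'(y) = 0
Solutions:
 u(y) = C1 + Integral(y/cos(y), y)


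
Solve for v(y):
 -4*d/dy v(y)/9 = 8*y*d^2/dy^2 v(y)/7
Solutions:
 v(y) = C1 + C2*y^(11/18)


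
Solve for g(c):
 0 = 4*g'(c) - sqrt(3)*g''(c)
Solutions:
 g(c) = C1 + C2*exp(4*sqrt(3)*c/3)


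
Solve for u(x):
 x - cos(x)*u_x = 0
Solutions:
 u(x) = C1 + Integral(x/cos(x), x)


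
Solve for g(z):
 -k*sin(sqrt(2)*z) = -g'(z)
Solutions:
 g(z) = C1 - sqrt(2)*k*cos(sqrt(2)*z)/2


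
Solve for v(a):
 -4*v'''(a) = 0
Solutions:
 v(a) = C1 + C2*a + C3*a^2


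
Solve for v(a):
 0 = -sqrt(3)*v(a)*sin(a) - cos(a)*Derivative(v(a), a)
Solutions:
 v(a) = C1*cos(a)^(sqrt(3))


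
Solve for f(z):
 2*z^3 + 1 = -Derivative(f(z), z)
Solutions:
 f(z) = C1 - z^4/2 - z


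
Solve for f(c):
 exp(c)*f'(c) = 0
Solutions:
 f(c) = C1


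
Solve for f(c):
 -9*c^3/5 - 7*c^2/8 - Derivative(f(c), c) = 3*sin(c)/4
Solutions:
 f(c) = C1 - 9*c^4/20 - 7*c^3/24 + 3*cos(c)/4


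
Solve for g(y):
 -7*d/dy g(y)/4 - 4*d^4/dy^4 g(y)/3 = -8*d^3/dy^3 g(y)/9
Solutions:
 g(y) = C1 + C2*exp(y*(32*2^(2/3)/(27*sqrt(310737) + 15053)^(1/3) + 16 + 2^(1/3)*(27*sqrt(310737) + 15053)^(1/3))/72)*sin(2^(1/3)*sqrt(3)*y*(-(27*sqrt(310737) + 15053)^(1/3) + 32*2^(1/3)/(27*sqrt(310737) + 15053)^(1/3))/72) + C3*exp(y*(32*2^(2/3)/(27*sqrt(310737) + 15053)^(1/3) + 16 + 2^(1/3)*(27*sqrt(310737) + 15053)^(1/3))/72)*cos(2^(1/3)*sqrt(3)*y*(-(27*sqrt(310737) + 15053)^(1/3) + 32*2^(1/3)/(27*sqrt(310737) + 15053)^(1/3))/72) + C4*exp(y*(-2^(1/3)*(27*sqrt(310737) + 15053)^(1/3) - 32*2^(2/3)/(27*sqrt(310737) + 15053)^(1/3) + 8)/36)


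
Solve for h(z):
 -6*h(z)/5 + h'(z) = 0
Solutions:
 h(z) = C1*exp(6*z/5)


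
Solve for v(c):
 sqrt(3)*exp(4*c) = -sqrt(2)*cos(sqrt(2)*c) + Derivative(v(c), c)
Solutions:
 v(c) = C1 + sqrt(3)*exp(4*c)/4 + sin(sqrt(2)*c)


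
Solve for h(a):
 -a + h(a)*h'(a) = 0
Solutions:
 h(a) = -sqrt(C1 + a^2)
 h(a) = sqrt(C1 + a^2)


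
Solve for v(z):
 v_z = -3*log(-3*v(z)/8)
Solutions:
 Integral(1/(log(-_y) - 3*log(2) + log(3)), (_y, v(z)))/3 = C1 - z


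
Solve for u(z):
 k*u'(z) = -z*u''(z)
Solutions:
 u(z) = C1 + z^(1 - re(k))*(C2*sin(log(z)*Abs(im(k))) + C3*cos(log(z)*im(k)))


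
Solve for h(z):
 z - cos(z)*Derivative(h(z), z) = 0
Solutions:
 h(z) = C1 + Integral(z/cos(z), z)


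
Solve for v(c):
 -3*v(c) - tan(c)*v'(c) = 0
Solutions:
 v(c) = C1/sin(c)^3


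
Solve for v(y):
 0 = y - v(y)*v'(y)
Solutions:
 v(y) = -sqrt(C1 + y^2)
 v(y) = sqrt(C1 + y^2)


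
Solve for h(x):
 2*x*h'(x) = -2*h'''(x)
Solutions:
 h(x) = C1 + Integral(C2*airyai(-x) + C3*airybi(-x), x)


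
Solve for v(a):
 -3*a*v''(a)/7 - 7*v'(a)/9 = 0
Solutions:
 v(a) = C1 + C2/a^(22/27)


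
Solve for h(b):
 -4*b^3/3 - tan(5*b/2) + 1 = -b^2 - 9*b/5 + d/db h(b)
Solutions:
 h(b) = C1 - b^4/3 + b^3/3 + 9*b^2/10 + b + 2*log(cos(5*b/2))/5


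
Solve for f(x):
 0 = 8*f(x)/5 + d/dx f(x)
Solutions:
 f(x) = C1*exp(-8*x/5)


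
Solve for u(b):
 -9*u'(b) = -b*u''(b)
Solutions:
 u(b) = C1 + C2*b^10


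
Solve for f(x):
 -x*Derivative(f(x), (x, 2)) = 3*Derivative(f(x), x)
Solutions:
 f(x) = C1 + C2/x^2


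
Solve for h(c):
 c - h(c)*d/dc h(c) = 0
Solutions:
 h(c) = -sqrt(C1 + c^2)
 h(c) = sqrt(C1 + c^2)


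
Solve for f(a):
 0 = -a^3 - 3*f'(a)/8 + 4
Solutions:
 f(a) = C1 - 2*a^4/3 + 32*a/3


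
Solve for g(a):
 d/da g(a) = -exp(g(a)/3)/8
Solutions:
 g(a) = 3*log(1/(C1 + a)) + 3*log(24)


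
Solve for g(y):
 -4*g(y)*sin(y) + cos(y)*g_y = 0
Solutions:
 g(y) = C1/cos(y)^4


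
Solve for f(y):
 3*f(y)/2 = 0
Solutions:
 f(y) = 0


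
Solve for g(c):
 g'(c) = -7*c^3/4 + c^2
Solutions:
 g(c) = C1 - 7*c^4/16 + c^3/3


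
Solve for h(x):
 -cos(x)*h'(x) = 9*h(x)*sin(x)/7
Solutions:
 h(x) = C1*cos(x)^(9/7)


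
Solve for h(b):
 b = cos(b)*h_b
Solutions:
 h(b) = C1 + Integral(b/cos(b), b)


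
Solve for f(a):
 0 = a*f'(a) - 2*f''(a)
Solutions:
 f(a) = C1 + C2*erfi(a/2)


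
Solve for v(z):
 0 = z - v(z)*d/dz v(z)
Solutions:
 v(z) = -sqrt(C1 + z^2)
 v(z) = sqrt(C1 + z^2)


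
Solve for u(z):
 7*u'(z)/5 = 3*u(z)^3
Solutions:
 u(z) = -sqrt(14)*sqrt(-1/(C1 + 15*z))/2
 u(z) = sqrt(14)*sqrt(-1/(C1 + 15*z))/2


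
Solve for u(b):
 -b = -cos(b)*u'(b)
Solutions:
 u(b) = C1 + Integral(b/cos(b), b)


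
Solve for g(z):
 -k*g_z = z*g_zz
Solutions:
 g(z) = C1 + z^(1 - re(k))*(C2*sin(log(z)*Abs(im(k))) + C3*cos(log(z)*im(k)))


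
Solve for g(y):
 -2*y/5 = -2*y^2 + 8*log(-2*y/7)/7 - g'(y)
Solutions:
 g(y) = C1 - 2*y^3/3 + y^2/5 + 8*y*log(-y)/7 + 8*y*(-log(7) - 1 + log(2))/7


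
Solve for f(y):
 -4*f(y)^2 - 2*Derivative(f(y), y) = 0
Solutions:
 f(y) = 1/(C1 + 2*y)


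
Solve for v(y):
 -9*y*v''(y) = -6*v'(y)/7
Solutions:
 v(y) = C1 + C2*y^(23/21)


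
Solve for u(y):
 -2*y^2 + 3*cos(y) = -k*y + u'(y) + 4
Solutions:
 u(y) = C1 + k*y^2/2 - 2*y^3/3 - 4*y + 3*sin(y)


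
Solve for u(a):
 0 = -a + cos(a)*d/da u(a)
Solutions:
 u(a) = C1 + Integral(a/cos(a), a)


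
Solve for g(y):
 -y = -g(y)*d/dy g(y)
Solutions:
 g(y) = -sqrt(C1 + y^2)
 g(y) = sqrt(C1 + y^2)


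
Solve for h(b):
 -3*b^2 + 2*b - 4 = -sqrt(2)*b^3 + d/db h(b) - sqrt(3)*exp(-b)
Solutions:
 h(b) = C1 + sqrt(2)*b^4/4 - b^3 + b^2 - 4*b - sqrt(3)*exp(-b)


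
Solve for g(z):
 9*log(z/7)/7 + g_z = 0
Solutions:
 g(z) = C1 - 9*z*log(z)/7 + 9*z/7 + 9*z*log(7)/7


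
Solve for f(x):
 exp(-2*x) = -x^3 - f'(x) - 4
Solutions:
 f(x) = C1 - x^4/4 - 4*x + exp(-2*x)/2


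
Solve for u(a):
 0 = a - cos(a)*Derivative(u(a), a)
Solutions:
 u(a) = C1 + Integral(a/cos(a), a)


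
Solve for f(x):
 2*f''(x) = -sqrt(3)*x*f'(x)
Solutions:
 f(x) = C1 + C2*erf(3^(1/4)*x/2)


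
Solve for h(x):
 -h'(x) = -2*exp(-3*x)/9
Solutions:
 h(x) = C1 - 2*exp(-3*x)/27


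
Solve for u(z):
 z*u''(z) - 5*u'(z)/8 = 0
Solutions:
 u(z) = C1 + C2*z^(13/8)


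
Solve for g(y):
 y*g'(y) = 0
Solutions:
 g(y) = C1


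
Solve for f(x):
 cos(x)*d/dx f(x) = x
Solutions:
 f(x) = C1 + Integral(x/cos(x), x)


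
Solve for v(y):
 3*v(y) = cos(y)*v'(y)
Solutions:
 v(y) = C1*(sin(y) + 1)^(3/2)/(sin(y) - 1)^(3/2)


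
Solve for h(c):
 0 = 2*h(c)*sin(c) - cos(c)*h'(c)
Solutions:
 h(c) = C1/cos(c)^2


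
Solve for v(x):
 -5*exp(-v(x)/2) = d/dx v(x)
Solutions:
 v(x) = 2*log(C1 - 5*x/2)


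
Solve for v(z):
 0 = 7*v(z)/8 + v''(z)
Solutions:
 v(z) = C1*sin(sqrt(14)*z/4) + C2*cos(sqrt(14)*z/4)


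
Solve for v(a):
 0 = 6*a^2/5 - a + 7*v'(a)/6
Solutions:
 v(a) = C1 - 12*a^3/35 + 3*a^2/7


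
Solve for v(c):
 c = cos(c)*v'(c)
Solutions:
 v(c) = C1 + Integral(c/cos(c), c)


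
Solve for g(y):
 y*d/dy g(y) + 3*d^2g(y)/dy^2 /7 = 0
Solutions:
 g(y) = C1 + C2*erf(sqrt(42)*y/6)


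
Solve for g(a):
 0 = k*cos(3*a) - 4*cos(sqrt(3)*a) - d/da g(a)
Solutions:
 g(a) = C1 + k*sin(3*a)/3 - 4*sqrt(3)*sin(sqrt(3)*a)/3


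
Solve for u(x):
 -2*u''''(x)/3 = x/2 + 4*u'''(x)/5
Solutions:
 u(x) = C1 + C2*x + C3*x^2 + C4*exp(-6*x/5) - 5*x^4/192 + 25*x^3/288


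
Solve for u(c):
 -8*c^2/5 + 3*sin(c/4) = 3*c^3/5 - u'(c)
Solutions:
 u(c) = C1 + 3*c^4/20 + 8*c^3/15 + 12*cos(c/4)


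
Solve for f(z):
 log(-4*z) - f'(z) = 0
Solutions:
 f(z) = C1 + z*log(-z) + z*(-1 + 2*log(2))


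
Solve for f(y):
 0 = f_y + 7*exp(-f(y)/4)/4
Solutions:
 f(y) = 4*log(C1 - 7*y/16)


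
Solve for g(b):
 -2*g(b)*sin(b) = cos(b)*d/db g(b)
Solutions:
 g(b) = C1*cos(b)^2


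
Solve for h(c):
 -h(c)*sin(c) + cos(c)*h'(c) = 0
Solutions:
 h(c) = C1/cos(c)


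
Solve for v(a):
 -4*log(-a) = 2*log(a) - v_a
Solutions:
 v(a) = C1 + 6*a*log(a) + 2*a*(-3 + 2*I*pi)


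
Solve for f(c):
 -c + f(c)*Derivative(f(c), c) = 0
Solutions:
 f(c) = -sqrt(C1 + c^2)
 f(c) = sqrt(C1 + c^2)


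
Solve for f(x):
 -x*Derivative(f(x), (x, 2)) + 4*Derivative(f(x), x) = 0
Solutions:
 f(x) = C1 + C2*x^5


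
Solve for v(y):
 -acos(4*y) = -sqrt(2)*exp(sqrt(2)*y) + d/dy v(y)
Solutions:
 v(y) = C1 - y*acos(4*y) + sqrt(1 - 16*y^2)/4 + exp(sqrt(2)*y)


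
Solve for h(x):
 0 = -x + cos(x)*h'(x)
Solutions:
 h(x) = C1 + Integral(x/cos(x), x)


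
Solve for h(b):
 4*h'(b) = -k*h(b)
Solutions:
 h(b) = C1*exp(-b*k/4)


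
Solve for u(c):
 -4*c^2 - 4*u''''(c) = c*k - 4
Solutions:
 u(c) = C1 + C2*c + C3*c^2 + C4*c^3 - c^6/360 - c^5*k/480 + c^4/24


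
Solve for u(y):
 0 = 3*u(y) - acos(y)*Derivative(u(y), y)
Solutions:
 u(y) = C1*exp(3*Integral(1/acos(y), y))


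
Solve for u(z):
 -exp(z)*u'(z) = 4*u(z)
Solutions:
 u(z) = C1*exp(4*exp(-z))


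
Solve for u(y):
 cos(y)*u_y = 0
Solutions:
 u(y) = C1


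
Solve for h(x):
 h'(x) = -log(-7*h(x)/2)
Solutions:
 Integral(1/(log(-_y) - log(2) + log(7)), (_y, h(x))) = C1 - x


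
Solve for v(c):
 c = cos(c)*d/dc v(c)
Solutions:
 v(c) = C1 + Integral(c/cos(c), c)


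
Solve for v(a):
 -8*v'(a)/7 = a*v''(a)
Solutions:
 v(a) = C1 + C2/a^(1/7)


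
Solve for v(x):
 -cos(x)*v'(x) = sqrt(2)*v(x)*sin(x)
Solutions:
 v(x) = C1*cos(x)^(sqrt(2))


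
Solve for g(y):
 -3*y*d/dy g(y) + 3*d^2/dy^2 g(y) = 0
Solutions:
 g(y) = C1 + C2*erfi(sqrt(2)*y/2)


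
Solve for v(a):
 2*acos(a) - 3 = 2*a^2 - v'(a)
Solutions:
 v(a) = C1 + 2*a^3/3 - 2*a*acos(a) + 3*a + 2*sqrt(1 - a^2)


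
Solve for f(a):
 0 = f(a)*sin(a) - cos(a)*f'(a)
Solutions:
 f(a) = C1/cos(a)


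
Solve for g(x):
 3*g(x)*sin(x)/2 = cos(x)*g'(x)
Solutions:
 g(x) = C1/cos(x)^(3/2)


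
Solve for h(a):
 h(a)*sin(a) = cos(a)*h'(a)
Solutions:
 h(a) = C1/cos(a)


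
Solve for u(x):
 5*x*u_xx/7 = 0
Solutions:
 u(x) = C1 + C2*x


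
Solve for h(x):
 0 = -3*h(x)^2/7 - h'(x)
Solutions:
 h(x) = 7/(C1 + 3*x)


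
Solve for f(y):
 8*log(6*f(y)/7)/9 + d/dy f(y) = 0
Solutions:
 9*Integral(1/(log(_y) - log(7) + log(6)), (_y, f(y)))/8 = C1 - y


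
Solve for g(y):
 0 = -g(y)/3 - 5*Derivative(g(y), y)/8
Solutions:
 g(y) = C1*exp(-8*y/15)


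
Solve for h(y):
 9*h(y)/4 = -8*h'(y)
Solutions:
 h(y) = C1*exp(-9*y/32)


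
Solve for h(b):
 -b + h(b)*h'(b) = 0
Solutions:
 h(b) = -sqrt(C1 + b^2)
 h(b) = sqrt(C1 + b^2)


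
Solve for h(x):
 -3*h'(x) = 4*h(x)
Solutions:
 h(x) = C1*exp(-4*x/3)


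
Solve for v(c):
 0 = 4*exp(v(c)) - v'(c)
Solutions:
 v(c) = log(-1/(C1 + 4*c))


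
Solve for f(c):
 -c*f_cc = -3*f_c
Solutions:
 f(c) = C1 + C2*c^4


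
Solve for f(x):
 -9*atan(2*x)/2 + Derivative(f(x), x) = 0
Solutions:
 f(x) = C1 + 9*x*atan(2*x)/2 - 9*log(4*x^2 + 1)/8


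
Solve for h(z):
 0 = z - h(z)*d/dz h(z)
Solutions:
 h(z) = -sqrt(C1 + z^2)
 h(z) = sqrt(C1 + z^2)


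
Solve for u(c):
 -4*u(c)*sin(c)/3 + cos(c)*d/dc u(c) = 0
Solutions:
 u(c) = C1/cos(c)^(4/3)


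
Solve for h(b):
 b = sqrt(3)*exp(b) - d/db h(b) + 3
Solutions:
 h(b) = C1 - b^2/2 + 3*b + sqrt(3)*exp(b)


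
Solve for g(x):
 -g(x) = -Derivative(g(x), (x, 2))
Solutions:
 g(x) = C1*exp(-x) + C2*exp(x)


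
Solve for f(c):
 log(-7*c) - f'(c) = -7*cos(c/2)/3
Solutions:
 f(c) = C1 + c*log(-c) - c + c*log(7) + 14*sin(c/2)/3


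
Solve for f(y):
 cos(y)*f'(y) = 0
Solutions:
 f(y) = C1


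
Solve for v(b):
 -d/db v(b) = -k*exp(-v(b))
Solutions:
 v(b) = log(C1 + b*k)


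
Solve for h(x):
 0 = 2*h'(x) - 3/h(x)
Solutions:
 h(x) = -sqrt(C1 + 3*x)
 h(x) = sqrt(C1 + 3*x)


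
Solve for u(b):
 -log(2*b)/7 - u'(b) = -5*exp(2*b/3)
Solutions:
 u(b) = C1 - b*log(b)/7 + b*(1 - log(2))/7 + 15*exp(2*b/3)/2


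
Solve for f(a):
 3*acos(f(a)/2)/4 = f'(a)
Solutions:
 Integral(1/acos(_y/2), (_y, f(a))) = C1 + 3*a/4


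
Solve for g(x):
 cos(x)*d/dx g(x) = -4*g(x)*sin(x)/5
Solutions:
 g(x) = C1*cos(x)^(4/5)


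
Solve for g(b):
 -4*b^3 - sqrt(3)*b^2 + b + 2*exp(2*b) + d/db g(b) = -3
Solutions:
 g(b) = C1 + b^4 + sqrt(3)*b^3/3 - b^2/2 - 3*b - exp(2*b)


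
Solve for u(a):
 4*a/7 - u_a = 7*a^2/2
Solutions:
 u(a) = C1 - 7*a^3/6 + 2*a^2/7


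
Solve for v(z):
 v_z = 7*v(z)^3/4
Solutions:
 v(z) = -sqrt(2)*sqrt(-1/(C1 + 7*z))
 v(z) = sqrt(2)*sqrt(-1/(C1 + 7*z))


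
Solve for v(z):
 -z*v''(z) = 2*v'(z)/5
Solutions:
 v(z) = C1 + C2*z^(3/5)


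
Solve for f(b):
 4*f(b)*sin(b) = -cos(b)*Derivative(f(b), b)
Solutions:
 f(b) = C1*cos(b)^4


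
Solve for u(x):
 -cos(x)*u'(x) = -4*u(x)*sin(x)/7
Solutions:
 u(x) = C1/cos(x)^(4/7)


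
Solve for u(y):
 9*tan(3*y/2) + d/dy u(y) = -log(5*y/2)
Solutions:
 u(y) = C1 - y*log(y) - y*log(5) + y*log(2) + y + 6*log(cos(3*y/2))


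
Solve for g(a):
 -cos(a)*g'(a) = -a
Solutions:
 g(a) = C1 + Integral(a/cos(a), a)


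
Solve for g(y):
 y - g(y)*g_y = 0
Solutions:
 g(y) = -sqrt(C1 + y^2)
 g(y) = sqrt(C1 + y^2)


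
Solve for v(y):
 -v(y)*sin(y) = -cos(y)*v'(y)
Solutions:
 v(y) = C1/cos(y)


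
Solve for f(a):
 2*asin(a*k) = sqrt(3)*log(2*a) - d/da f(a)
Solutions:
 f(a) = C1 + sqrt(3)*a*(log(a) - 1) + sqrt(3)*a*log(2) - 2*Piecewise((a*asin(a*k) + sqrt(-a^2*k^2 + 1)/k, Ne(k, 0)), (0, True))


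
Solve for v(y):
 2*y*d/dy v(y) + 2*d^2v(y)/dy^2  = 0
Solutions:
 v(y) = C1 + C2*erf(sqrt(2)*y/2)


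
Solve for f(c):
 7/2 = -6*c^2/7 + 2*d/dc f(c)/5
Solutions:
 f(c) = C1 + 5*c^3/7 + 35*c/4


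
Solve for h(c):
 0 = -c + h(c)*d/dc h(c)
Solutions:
 h(c) = -sqrt(C1 + c^2)
 h(c) = sqrt(C1 + c^2)


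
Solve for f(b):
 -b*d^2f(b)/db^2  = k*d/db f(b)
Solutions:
 f(b) = C1 + b^(1 - re(k))*(C2*sin(log(b)*Abs(im(k))) + C3*cos(log(b)*im(k)))


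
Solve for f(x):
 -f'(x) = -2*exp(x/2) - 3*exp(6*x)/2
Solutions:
 f(x) = C1 + 4*exp(x/2) + exp(6*x)/4


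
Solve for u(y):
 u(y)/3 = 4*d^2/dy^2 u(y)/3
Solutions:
 u(y) = C1*exp(-y/2) + C2*exp(y/2)


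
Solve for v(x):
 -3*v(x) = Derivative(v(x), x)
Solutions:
 v(x) = C1*exp(-3*x)


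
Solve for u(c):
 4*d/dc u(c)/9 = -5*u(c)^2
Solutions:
 u(c) = 4/(C1 + 45*c)


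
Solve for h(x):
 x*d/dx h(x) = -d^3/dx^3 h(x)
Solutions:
 h(x) = C1 + Integral(C2*airyai(-x) + C3*airybi(-x), x)


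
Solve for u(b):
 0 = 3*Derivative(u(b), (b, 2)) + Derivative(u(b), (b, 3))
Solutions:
 u(b) = C1 + C2*b + C3*exp(-3*b)


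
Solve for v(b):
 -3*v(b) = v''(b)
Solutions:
 v(b) = C1*sin(sqrt(3)*b) + C2*cos(sqrt(3)*b)


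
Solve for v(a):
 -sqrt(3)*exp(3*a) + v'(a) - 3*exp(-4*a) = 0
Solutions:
 v(a) = C1 + sqrt(3)*exp(3*a)/3 - 3*exp(-4*a)/4


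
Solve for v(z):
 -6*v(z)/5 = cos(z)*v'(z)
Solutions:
 v(z) = C1*(sin(z) - 1)^(3/5)/(sin(z) + 1)^(3/5)


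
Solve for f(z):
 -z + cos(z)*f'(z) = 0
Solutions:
 f(z) = C1 + Integral(z/cos(z), z)


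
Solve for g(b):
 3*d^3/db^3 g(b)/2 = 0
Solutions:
 g(b) = C1 + C2*b + C3*b^2


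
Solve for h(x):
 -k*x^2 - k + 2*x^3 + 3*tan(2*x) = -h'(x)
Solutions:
 h(x) = C1 + k*x^3/3 + k*x - x^4/2 + 3*log(cos(2*x))/2


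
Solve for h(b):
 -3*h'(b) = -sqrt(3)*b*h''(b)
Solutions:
 h(b) = C1 + C2*b^(1 + sqrt(3))


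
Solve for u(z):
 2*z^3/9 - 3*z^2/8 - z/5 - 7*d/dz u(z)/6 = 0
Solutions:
 u(z) = C1 + z^4/21 - 3*z^3/28 - 3*z^2/35


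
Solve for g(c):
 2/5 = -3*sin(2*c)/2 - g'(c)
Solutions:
 g(c) = C1 - 2*c/5 + 3*cos(2*c)/4


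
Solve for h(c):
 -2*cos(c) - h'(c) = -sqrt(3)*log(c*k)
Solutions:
 h(c) = C1 + sqrt(3)*c*(log(c*k) - 1) - 2*sin(c)


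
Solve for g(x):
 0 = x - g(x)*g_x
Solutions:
 g(x) = -sqrt(C1 + x^2)
 g(x) = sqrt(C1 + x^2)


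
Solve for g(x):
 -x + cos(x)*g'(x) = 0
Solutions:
 g(x) = C1 + Integral(x/cos(x), x)


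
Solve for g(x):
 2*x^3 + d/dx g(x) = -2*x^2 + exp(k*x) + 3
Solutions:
 g(x) = C1 - x^4/2 - 2*x^3/3 + 3*x + exp(k*x)/k


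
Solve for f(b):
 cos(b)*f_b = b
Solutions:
 f(b) = C1 + Integral(b/cos(b), b)


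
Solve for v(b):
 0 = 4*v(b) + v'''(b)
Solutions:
 v(b) = C3*exp(-2^(2/3)*b) + (C1*sin(2^(2/3)*sqrt(3)*b/2) + C2*cos(2^(2/3)*sqrt(3)*b/2))*exp(2^(2/3)*b/2)


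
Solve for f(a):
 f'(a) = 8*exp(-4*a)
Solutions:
 f(a) = C1 - 2*exp(-4*a)


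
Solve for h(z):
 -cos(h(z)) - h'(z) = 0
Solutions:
 h(z) = pi - asin((C1 + exp(2*z))/(C1 - exp(2*z)))
 h(z) = asin((C1 + exp(2*z))/(C1 - exp(2*z)))


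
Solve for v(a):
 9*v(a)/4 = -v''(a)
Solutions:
 v(a) = C1*sin(3*a/2) + C2*cos(3*a/2)


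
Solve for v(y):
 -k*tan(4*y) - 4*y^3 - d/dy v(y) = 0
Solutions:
 v(y) = C1 + k*log(cos(4*y))/4 - y^4


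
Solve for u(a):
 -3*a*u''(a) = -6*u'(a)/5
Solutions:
 u(a) = C1 + C2*a^(7/5)


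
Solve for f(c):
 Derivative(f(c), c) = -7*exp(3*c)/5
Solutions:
 f(c) = C1 - 7*exp(3*c)/15


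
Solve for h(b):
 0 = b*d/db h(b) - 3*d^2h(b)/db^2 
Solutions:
 h(b) = C1 + C2*erfi(sqrt(6)*b/6)


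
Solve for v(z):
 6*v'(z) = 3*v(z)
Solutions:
 v(z) = C1*exp(z/2)


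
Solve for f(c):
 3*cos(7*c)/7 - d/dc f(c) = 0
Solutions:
 f(c) = C1 + 3*sin(7*c)/49


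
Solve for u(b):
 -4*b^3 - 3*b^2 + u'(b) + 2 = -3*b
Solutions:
 u(b) = C1 + b^4 + b^3 - 3*b^2/2 - 2*b


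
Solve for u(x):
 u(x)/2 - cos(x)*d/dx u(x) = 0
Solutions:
 u(x) = C1*(sin(x) + 1)^(1/4)/(sin(x) - 1)^(1/4)


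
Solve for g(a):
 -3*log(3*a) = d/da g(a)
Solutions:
 g(a) = C1 - 3*a*log(a) - a*log(27) + 3*a


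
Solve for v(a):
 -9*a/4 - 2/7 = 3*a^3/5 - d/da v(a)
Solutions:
 v(a) = C1 + 3*a^4/20 + 9*a^2/8 + 2*a/7


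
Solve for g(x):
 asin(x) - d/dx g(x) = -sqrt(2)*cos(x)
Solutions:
 g(x) = C1 + x*asin(x) + sqrt(1 - x^2) + sqrt(2)*sin(x)


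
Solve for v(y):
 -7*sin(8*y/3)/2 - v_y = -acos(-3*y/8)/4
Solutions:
 v(y) = C1 + y*acos(-3*y/8)/4 + sqrt(64 - 9*y^2)/12 + 21*cos(8*y/3)/16


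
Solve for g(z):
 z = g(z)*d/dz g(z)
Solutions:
 g(z) = -sqrt(C1 + z^2)
 g(z) = sqrt(C1 + z^2)


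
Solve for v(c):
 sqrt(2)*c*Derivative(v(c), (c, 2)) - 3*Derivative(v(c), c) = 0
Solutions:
 v(c) = C1 + C2*c^(1 + 3*sqrt(2)/2)


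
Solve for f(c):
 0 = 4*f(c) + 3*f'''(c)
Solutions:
 f(c) = C3*exp(-6^(2/3)*c/3) + (C1*sin(2^(2/3)*3^(1/6)*c/2) + C2*cos(2^(2/3)*3^(1/6)*c/2))*exp(6^(2/3)*c/6)


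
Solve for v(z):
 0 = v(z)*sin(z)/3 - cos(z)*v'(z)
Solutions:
 v(z) = C1/cos(z)^(1/3)


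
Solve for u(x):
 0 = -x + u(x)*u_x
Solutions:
 u(x) = -sqrt(C1 + x^2)
 u(x) = sqrt(C1 + x^2)


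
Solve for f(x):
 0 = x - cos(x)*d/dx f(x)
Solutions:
 f(x) = C1 + Integral(x/cos(x), x)


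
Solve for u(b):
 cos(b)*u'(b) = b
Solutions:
 u(b) = C1 + Integral(b/cos(b), b)


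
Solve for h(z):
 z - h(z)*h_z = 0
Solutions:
 h(z) = -sqrt(C1 + z^2)
 h(z) = sqrt(C1 + z^2)


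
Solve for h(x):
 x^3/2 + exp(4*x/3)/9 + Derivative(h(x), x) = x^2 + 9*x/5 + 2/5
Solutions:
 h(x) = C1 - x^4/8 + x^3/3 + 9*x^2/10 + 2*x/5 - exp(4*x/3)/12


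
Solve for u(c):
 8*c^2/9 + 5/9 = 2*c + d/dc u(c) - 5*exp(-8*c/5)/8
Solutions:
 u(c) = C1 + 8*c^3/27 - c^2 + 5*c/9 - 25*exp(-8*c/5)/64


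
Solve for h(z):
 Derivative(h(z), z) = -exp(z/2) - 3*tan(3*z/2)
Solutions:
 h(z) = C1 - 2*exp(z/2) + 2*log(cos(3*z/2))


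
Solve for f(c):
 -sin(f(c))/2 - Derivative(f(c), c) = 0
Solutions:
 f(c) = -acos((-C1 - exp(c))/(C1 - exp(c))) + 2*pi
 f(c) = acos((-C1 - exp(c))/(C1 - exp(c)))


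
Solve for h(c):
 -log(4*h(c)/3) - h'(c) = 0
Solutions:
 Integral(1/(log(_y) - log(3) + 2*log(2)), (_y, h(c))) = C1 - c


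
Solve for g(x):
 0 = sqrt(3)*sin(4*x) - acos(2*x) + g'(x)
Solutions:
 g(x) = C1 + x*acos(2*x) - sqrt(1 - 4*x^2)/2 + sqrt(3)*cos(4*x)/4


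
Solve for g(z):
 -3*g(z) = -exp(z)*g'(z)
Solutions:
 g(z) = C1*exp(-3*exp(-z))


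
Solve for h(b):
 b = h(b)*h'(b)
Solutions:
 h(b) = -sqrt(C1 + b^2)
 h(b) = sqrt(C1 + b^2)


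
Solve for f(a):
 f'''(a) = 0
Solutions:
 f(a) = C1 + C2*a + C3*a^2


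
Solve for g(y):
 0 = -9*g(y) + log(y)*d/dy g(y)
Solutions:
 g(y) = C1*exp(9*li(y))


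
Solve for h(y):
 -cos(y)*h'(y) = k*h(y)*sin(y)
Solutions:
 h(y) = C1*exp(k*log(cos(y)))


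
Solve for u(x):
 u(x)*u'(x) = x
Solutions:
 u(x) = -sqrt(C1 + x^2)
 u(x) = sqrt(C1 + x^2)


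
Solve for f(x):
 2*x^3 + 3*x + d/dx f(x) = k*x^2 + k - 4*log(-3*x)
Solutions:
 f(x) = C1 + k*x^3/3 - x^4/2 - 3*x^2/2 + x*(k - 4*log(3) + 4) - 4*x*log(-x)


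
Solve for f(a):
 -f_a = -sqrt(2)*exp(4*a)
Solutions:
 f(a) = C1 + sqrt(2)*exp(4*a)/4


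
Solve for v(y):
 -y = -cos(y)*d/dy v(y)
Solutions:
 v(y) = C1 + Integral(y/cos(y), y)


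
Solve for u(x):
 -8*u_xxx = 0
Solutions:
 u(x) = C1 + C2*x + C3*x^2


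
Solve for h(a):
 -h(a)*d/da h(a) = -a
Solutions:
 h(a) = -sqrt(C1 + a^2)
 h(a) = sqrt(C1 + a^2)


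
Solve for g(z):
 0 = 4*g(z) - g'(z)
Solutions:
 g(z) = C1*exp(4*z)


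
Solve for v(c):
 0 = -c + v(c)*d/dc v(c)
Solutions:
 v(c) = -sqrt(C1 + c^2)
 v(c) = sqrt(C1 + c^2)


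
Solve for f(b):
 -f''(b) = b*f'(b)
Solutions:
 f(b) = C1 + C2*erf(sqrt(2)*b/2)


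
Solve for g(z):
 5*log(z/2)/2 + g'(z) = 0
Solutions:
 g(z) = C1 - 5*z*log(z)/2 + 5*z*log(2)/2 + 5*z/2


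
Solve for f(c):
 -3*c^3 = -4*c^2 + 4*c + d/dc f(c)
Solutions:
 f(c) = C1 - 3*c^4/4 + 4*c^3/3 - 2*c^2


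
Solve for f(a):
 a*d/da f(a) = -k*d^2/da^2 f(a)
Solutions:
 f(a) = C1 + C2*sqrt(k)*erf(sqrt(2)*a*sqrt(1/k)/2)


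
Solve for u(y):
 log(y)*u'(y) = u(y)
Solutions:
 u(y) = C1*exp(li(y))


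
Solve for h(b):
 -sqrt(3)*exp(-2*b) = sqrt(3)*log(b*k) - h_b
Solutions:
 h(b) = C1 + sqrt(3)*b*log(b*k) - sqrt(3)*b - sqrt(3)*exp(-2*b)/2


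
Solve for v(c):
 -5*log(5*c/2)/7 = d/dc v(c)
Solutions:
 v(c) = C1 - 5*c*log(c)/7 - 5*c*log(5)/7 + 5*c*log(2)/7 + 5*c/7


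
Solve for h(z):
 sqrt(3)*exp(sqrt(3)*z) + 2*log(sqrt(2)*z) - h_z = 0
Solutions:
 h(z) = C1 + 2*z*log(z) + z*(-2 + log(2)) + exp(sqrt(3)*z)


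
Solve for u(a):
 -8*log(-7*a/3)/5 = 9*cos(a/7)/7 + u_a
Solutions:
 u(a) = C1 - 8*a*log(-a)/5 - 8*a*log(7)/5 + 8*a/5 + 8*a*log(3)/5 - 9*sin(a/7)


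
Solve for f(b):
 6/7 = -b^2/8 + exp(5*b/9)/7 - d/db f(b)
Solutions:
 f(b) = C1 - b^3/24 - 6*b/7 + 9*exp(5*b/9)/35


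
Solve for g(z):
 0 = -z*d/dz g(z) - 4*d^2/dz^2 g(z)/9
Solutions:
 g(z) = C1 + C2*erf(3*sqrt(2)*z/4)


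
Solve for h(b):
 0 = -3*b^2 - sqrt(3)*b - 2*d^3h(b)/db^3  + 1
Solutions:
 h(b) = C1 + C2*b + C3*b^2 - b^5/40 - sqrt(3)*b^4/48 + b^3/12


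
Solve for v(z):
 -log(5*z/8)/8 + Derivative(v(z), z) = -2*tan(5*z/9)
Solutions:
 v(z) = C1 + z*log(z)/8 - 3*z*log(2)/8 - z/8 + z*log(5)/8 + 18*log(cos(5*z/9))/5


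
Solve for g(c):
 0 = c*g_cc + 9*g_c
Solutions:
 g(c) = C1 + C2/c^8


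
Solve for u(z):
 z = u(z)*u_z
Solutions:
 u(z) = -sqrt(C1 + z^2)
 u(z) = sqrt(C1 + z^2)


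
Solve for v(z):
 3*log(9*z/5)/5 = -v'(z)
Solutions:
 v(z) = C1 - 3*z*log(z)/5 - 6*z*log(3)/5 + 3*z/5 + 3*z*log(5)/5


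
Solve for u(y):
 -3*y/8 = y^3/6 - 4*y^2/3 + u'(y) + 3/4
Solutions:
 u(y) = C1 - y^4/24 + 4*y^3/9 - 3*y^2/16 - 3*y/4


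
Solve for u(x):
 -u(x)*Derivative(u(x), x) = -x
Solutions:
 u(x) = -sqrt(C1 + x^2)
 u(x) = sqrt(C1 + x^2)


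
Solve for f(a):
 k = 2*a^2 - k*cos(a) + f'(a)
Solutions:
 f(a) = C1 - 2*a^3/3 + a*k + k*sin(a)


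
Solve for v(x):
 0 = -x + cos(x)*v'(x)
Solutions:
 v(x) = C1 + Integral(x/cos(x), x)


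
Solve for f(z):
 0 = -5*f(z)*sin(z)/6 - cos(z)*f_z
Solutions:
 f(z) = C1*cos(z)^(5/6)


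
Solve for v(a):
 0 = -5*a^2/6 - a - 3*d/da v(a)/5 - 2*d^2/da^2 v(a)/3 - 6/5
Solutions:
 v(a) = C1 + C2*exp(-9*a/10) - 25*a^3/54 + 115*a^2/162 - 2608*a/729


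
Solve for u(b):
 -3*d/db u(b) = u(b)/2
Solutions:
 u(b) = C1*exp(-b/6)


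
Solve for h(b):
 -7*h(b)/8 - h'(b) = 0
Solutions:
 h(b) = C1*exp(-7*b/8)


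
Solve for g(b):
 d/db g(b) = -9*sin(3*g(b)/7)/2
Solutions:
 9*b/2 + 7*log(cos(3*g(b)/7) - 1)/6 - 7*log(cos(3*g(b)/7) + 1)/6 = C1


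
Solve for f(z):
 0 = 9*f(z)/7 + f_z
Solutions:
 f(z) = C1*exp(-9*z/7)


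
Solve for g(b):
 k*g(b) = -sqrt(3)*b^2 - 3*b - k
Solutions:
 g(b) = (-sqrt(3)*b^2 - 3*b - k)/k


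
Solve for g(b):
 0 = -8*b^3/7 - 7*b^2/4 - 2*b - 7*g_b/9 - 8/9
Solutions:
 g(b) = C1 - 18*b^4/49 - 3*b^3/4 - 9*b^2/7 - 8*b/7


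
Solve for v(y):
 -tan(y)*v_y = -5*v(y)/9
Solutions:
 v(y) = C1*sin(y)^(5/9)


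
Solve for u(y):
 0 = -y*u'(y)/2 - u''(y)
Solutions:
 u(y) = C1 + C2*erf(y/2)


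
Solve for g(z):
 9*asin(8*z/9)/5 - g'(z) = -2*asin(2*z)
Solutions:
 g(z) = C1 + 9*z*asin(8*z/9)/5 + 2*z*asin(2*z) + sqrt(1 - 4*z^2) + 9*sqrt(81 - 64*z^2)/40


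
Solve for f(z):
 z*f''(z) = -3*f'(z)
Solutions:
 f(z) = C1 + C2/z^2


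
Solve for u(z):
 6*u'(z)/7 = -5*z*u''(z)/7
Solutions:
 u(z) = C1 + C2/z^(1/5)


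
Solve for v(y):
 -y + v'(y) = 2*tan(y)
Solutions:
 v(y) = C1 + y^2/2 - 2*log(cos(y))


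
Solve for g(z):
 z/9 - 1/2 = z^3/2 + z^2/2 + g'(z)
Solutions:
 g(z) = C1 - z^4/8 - z^3/6 + z^2/18 - z/2


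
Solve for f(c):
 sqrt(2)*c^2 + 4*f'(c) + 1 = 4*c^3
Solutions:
 f(c) = C1 + c^4/4 - sqrt(2)*c^3/12 - c/4


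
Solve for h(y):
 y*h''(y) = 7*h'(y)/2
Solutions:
 h(y) = C1 + C2*y^(9/2)


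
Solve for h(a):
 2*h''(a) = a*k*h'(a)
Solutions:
 h(a) = Piecewise((-sqrt(pi)*C1*erf(a*sqrt(-k)/2)/sqrt(-k) - C2, (k > 0) | (k < 0)), (-C1*a - C2, True))


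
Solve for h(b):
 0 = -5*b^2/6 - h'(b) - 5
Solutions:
 h(b) = C1 - 5*b^3/18 - 5*b


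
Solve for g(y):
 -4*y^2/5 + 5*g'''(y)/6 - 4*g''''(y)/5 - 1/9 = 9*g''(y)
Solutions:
 g(y) = C1 + C2*y - y^4/135 - 2*y^3/729 + 317*y^2/328050 + (C3*sin(sqrt(25295)*y/48) + C4*cos(sqrt(25295)*y/48))*exp(25*y/48)


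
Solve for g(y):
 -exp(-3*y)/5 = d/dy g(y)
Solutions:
 g(y) = C1 + exp(-3*y)/15


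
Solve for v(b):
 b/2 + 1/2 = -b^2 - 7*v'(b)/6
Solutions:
 v(b) = C1 - 2*b^3/7 - 3*b^2/14 - 3*b/7


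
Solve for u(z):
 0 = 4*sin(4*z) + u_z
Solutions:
 u(z) = C1 + cos(4*z)


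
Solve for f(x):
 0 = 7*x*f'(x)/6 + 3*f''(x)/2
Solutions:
 f(x) = C1 + C2*erf(sqrt(14)*x/6)


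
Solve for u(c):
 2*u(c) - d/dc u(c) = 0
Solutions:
 u(c) = C1*exp(2*c)


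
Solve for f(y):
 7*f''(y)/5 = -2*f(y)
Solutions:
 f(y) = C1*sin(sqrt(70)*y/7) + C2*cos(sqrt(70)*y/7)


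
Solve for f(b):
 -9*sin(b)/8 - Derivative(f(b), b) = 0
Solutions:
 f(b) = C1 + 9*cos(b)/8


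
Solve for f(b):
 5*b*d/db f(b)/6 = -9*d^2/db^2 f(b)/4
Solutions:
 f(b) = C1 + C2*erf(sqrt(15)*b/9)


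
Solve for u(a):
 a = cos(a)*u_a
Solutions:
 u(a) = C1 + Integral(a/cos(a), a)


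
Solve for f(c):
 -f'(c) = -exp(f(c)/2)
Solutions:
 f(c) = 2*log(-1/(C1 + c)) + 2*log(2)


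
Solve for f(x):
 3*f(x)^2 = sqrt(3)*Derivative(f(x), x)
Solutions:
 f(x) = -1/(C1 + sqrt(3)*x)


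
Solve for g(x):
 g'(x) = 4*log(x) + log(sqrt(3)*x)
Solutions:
 g(x) = C1 + 5*x*log(x) - 5*x + x*log(3)/2


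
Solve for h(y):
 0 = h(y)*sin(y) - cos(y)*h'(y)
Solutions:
 h(y) = C1/cos(y)


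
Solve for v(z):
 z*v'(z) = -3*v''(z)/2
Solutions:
 v(z) = C1 + C2*erf(sqrt(3)*z/3)


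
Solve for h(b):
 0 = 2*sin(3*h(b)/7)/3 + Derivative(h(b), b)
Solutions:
 2*b/3 + 7*log(cos(3*h(b)/7) - 1)/6 - 7*log(cos(3*h(b)/7) + 1)/6 = C1


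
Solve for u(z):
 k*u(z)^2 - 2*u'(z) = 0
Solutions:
 u(z) = -2/(C1 + k*z)


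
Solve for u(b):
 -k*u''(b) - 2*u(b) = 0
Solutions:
 u(b) = C1*exp(-sqrt(2)*b*sqrt(-1/k)) + C2*exp(sqrt(2)*b*sqrt(-1/k))


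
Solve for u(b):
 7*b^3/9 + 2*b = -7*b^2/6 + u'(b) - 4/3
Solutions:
 u(b) = C1 + 7*b^4/36 + 7*b^3/18 + b^2 + 4*b/3


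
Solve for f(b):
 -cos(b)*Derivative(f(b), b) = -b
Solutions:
 f(b) = C1 + Integral(b/cos(b), b)


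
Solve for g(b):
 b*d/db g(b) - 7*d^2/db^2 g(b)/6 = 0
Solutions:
 g(b) = C1 + C2*erfi(sqrt(21)*b/7)


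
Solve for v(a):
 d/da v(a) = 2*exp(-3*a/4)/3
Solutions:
 v(a) = C1 - 8*exp(-3*a/4)/9


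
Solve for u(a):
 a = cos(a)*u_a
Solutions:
 u(a) = C1 + Integral(a/cos(a), a)


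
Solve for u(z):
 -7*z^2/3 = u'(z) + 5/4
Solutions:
 u(z) = C1 - 7*z^3/9 - 5*z/4


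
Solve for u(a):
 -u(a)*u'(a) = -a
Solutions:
 u(a) = -sqrt(C1 + a^2)
 u(a) = sqrt(C1 + a^2)


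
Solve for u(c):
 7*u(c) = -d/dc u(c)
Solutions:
 u(c) = C1*exp(-7*c)


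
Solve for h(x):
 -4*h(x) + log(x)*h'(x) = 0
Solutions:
 h(x) = C1*exp(4*li(x))


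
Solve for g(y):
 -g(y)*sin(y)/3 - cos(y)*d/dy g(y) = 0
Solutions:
 g(y) = C1*cos(y)^(1/3)


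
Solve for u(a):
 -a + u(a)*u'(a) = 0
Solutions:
 u(a) = -sqrt(C1 + a^2)
 u(a) = sqrt(C1 + a^2)


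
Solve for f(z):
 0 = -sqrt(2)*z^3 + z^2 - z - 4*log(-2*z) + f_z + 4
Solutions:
 f(z) = C1 + sqrt(2)*z^4/4 - z^3/3 + z^2/2 + 4*z*log(-z) + 4*z*(-2 + log(2))


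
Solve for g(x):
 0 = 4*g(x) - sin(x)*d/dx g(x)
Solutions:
 g(x) = C1*(cos(x)^2 - 2*cos(x) + 1)/(cos(x)^2 + 2*cos(x) + 1)


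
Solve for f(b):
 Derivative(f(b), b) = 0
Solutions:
 f(b) = C1


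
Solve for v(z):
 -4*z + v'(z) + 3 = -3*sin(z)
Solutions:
 v(z) = C1 + 2*z^2 - 3*z + 3*cos(z)


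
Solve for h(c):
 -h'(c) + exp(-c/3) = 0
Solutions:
 h(c) = C1 - 3*exp(-c/3)


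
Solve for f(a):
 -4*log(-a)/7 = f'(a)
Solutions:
 f(a) = C1 - 4*a*log(-a)/7 + 4*a/7


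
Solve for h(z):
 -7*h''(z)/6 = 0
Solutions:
 h(z) = C1 + C2*z


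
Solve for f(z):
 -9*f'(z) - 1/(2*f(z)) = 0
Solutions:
 f(z) = -sqrt(C1 - z)/3
 f(z) = sqrt(C1 - z)/3


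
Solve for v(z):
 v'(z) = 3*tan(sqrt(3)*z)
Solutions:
 v(z) = C1 - sqrt(3)*log(cos(sqrt(3)*z))


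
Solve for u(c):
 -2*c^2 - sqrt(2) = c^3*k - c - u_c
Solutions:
 u(c) = C1 + c^4*k/4 + 2*c^3/3 - c^2/2 + sqrt(2)*c


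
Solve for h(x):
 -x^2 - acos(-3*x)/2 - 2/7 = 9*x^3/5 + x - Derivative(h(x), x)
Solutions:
 h(x) = C1 + 9*x^4/20 + x^3/3 + x^2/2 + x*acos(-3*x)/2 + 2*x/7 + sqrt(1 - 9*x^2)/6


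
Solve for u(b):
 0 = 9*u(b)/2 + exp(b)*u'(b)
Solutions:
 u(b) = C1*exp(9*exp(-b)/2)


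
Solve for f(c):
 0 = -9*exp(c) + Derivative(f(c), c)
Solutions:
 f(c) = C1 + 9*exp(c)


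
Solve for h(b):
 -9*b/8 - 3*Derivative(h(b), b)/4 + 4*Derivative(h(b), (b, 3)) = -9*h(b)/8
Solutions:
 h(b) = C3*exp(-3*b/4) + b + (C1*sin(sqrt(15)*b/8) + C2*cos(sqrt(15)*b/8))*exp(3*b/8) + 2/3


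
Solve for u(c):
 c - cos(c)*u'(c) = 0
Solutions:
 u(c) = C1 + Integral(c/cos(c), c)


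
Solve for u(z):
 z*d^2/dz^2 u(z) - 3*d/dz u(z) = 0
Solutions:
 u(z) = C1 + C2*z^4


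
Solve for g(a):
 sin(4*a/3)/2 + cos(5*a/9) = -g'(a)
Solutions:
 g(a) = C1 - 9*sin(5*a/9)/5 + 3*cos(4*a/3)/8


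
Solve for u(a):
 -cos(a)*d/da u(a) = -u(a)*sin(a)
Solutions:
 u(a) = C1/cos(a)


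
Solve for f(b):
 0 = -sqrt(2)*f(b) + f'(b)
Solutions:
 f(b) = C1*exp(sqrt(2)*b)


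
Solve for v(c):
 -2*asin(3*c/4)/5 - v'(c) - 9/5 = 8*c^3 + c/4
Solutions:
 v(c) = C1 - 2*c^4 - c^2/8 - 2*c*asin(3*c/4)/5 - 9*c/5 - 2*sqrt(16 - 9*c^2)/15
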